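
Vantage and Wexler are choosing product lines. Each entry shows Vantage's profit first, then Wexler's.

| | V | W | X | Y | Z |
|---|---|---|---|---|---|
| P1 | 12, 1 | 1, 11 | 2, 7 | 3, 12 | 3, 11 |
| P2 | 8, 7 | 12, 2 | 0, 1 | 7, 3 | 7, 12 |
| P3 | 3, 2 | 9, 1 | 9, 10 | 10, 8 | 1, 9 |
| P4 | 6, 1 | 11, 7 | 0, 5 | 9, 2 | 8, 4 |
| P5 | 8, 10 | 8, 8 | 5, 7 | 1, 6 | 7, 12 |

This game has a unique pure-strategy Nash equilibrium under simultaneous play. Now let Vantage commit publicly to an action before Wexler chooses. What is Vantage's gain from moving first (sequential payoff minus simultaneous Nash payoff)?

2

Wexler best-responds to each possible Vantage move:
- P1: BR = Y, leader payoff 3.
- P2: BR = Z, leader payoff 7.
- P3: BR = X, leader payoff 9.
- P4: BR = W, leader payoff 11.
- P5: BR = Z, leader payoff 7.
Vantage's induced payoffs are 3, 7, 9, 11, 7, so Vantage commits to P4. Subgame-perfect outcome: (P4, W) with payoffs (11, 7).
Now find the simultaneous Nash equilibrium.
Vantage's best replies: V→P1; W→P2; X→P3; Y→P3; Z→P4.
Wexler's best replies: P1→Y; P2→Z; P3→X; P4→W; P5→Z.
The unique mutual best reply is (P3, X), giving (9, 10).
Vantage's commitment gain: 11 − 9 = 2.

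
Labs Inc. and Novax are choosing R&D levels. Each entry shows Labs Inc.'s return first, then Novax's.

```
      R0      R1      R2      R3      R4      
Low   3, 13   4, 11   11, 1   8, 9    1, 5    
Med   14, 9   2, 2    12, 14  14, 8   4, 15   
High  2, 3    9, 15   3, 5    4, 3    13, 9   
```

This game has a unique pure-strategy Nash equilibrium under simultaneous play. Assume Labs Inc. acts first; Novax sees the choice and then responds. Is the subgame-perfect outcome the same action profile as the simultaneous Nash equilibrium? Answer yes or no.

yes

Backward induction with Labs Inc. moving first.
- Low: BR = R0, leader payoff 3.
- Med: BR = R4, leader payoff 4.
- High: BR = R1, leader payoff 9.
Labs Inc.'s induced payoffs are 3, 4, 9, so Labs Inc. commits to High. Subgame-perfect outcome: (High, R1) with payoffs (9, 15).
For the simultaneous game, intersect best replies.
Labs Inc.'s best replies: R0→Med; R1→High; R2→Med; R3→Med; R4→High.
Novax's best replies: Low→R0; Med→R4; High→R1.
Only (High, R1) has each player best-responding; Nash payoffs (9, 15).
Sequential outcome (High, R1) coincides with the Nash profile (High, R1).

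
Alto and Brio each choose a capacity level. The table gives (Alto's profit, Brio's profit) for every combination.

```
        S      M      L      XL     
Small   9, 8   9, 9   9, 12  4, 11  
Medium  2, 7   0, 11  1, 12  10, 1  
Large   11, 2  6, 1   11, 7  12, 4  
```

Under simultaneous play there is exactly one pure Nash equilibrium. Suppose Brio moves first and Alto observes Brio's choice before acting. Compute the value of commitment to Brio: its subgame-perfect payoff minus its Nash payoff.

Solve by backward induction (Brio leads).
- S: BR = Large, leader payoff 2.
- M: BR = Small, leader payoff 9.
- L: BR = Large, leader payoff 7.
- XL: BR = Large, leader payoff 4.
Maximizing over 2, 9, 7, 4, Brio chooses M. Subgame-perfect outcome: (Small, M) with payoffs (9, 9).
For the simultaneous game, intersect best replies.
Alto's best replies: S→Large; M→Small; L→Large; XL→Large.
Brio's best replies: Small→L; Medium→L; Large→L.
The unique mutual best reply is (Large, L), giving (11, 7).
Brio's commitment gain: 9 − 7 = 2.

2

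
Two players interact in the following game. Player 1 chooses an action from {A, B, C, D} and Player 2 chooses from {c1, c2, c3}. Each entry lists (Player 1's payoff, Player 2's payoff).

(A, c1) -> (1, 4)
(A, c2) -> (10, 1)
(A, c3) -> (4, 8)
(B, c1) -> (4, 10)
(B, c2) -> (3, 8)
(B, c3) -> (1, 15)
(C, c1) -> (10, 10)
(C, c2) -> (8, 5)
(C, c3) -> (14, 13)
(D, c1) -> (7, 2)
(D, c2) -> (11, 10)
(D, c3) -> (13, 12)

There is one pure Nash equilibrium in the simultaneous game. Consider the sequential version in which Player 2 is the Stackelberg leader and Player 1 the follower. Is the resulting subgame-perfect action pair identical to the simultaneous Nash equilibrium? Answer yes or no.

Work backward from Player 1's decision.
- c1: Player 1 compares 1, 4, 10, 7 and picks C; Player 2 would get 10.
- c2: Player 1 compares 10, 3, 8, 11 and picks D; Player 2 would get 10.
- c3: Player 1 compares 4, 1, 14, 13 and picks C; Player 2 would get 13.
Maximizing over 10, 10, 13, Player 2 chooses c3. Subgame-perfect outcome: (C, c3) with payoffs (14, 13).
For the simultaneous game, intersect best replies.
Player 1's best replies: c1→C; c2→D; c3→C.
Player 2's best replies: A→c3; B→c3; C→c3; D→c3.
Only (C, c3) has each player best-responding; Nash payoffs (14, 13).
Sequential outcome (C, c3) coincides with the Nash profile (C, c3).

yes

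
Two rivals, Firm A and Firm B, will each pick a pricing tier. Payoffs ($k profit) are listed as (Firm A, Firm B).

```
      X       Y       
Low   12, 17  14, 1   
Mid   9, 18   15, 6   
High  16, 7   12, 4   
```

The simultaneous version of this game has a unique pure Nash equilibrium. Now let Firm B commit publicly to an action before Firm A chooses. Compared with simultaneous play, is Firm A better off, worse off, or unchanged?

unchanged

Solve by backward induction (Firm B leads).
- X: Firm A compares 12, 9, 16 and picks High; Firm B would get 7.
- Y: Firm A compares 14, 15, 12 and picks Mid; Firm B would get 6.
Among 7, 6, the best is 7 at X. Subgame-perfect outcome: (High, X) with payoffs (16, 7).
Now find the simultaneous Nash equilibrium.
Firm A's best replies: X→High; Y→Mid.
Firm B's best replies: Low→X; Mid→X; High→X.
Only (High, X) has each player best-responding; Nash payoffs (16, 7).
Firm A earns 16 sequentially versus 16 at the Nash outcome: unchanged.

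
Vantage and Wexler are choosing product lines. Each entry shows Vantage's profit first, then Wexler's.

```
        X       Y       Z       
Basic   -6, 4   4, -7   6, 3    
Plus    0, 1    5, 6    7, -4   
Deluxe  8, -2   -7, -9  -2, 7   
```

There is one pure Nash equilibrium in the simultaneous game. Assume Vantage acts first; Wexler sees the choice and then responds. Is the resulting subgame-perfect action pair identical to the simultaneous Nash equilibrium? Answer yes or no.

yes

Wexler best-responds to each possible Vantage move:
- Basic: BR = X, leader payoff -6.
- Plus: BR = Y, leader payoff 5.
- Deluxe: BR = Z, leader payoff -2.
Maximizing over -6, 5, -2, Vantage chooses Plus. Subgame-perfect outcome: (Plus, Y) with payoffs (5, 6).
Now find the simultaneous Nash equilibrium.
Vantage's best replies: X→Deluxe; Y→Plus; Z→Plus.
Wexler's best replies: Basic→X; Plus→Y; Deluxe→Z.
Only (Plus, Y) has each player best-responding; Nash payoffs (5, 6).
Sequential outcome (Plus, Y) coincides with the Nash profile (Plus, Y).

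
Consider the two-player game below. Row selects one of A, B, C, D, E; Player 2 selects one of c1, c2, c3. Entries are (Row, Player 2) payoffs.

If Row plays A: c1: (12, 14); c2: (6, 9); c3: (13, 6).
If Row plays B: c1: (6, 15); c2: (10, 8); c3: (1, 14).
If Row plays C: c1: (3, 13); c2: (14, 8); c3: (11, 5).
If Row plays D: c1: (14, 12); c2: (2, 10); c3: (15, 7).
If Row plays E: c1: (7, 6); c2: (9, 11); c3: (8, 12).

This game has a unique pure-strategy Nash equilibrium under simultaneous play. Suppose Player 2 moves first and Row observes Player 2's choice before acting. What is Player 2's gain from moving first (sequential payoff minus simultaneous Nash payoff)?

Solve by backward induction (Player 2 leads).
- c1: Row compares 12, 6, 3, 14, 7 and picks D; Player 2 would get 12.
- c2: Row compares 6, 10, 14, 2, 9 and picks C; Player 2 would get 8.
- c3: Row compares 13, 1, 11, 15, 8 and picks D; Player 2 would get 7.
Among 12, 8, 7, the best is 12 at c1. Subgame-perfect outcome: (D, c1) with payoffs (14, 12).
Under simultaneous play:
Row's best replies: c1→D; c2→C; c3→D.
Player 2's best replies: A→c1; B→c1; C→c1; D→c1; E→c3.
Only (D, c1) has each player best-responding; Nash payoffs (14, 12).
Player 2's commitment gain: 12 − 12 = 0.

0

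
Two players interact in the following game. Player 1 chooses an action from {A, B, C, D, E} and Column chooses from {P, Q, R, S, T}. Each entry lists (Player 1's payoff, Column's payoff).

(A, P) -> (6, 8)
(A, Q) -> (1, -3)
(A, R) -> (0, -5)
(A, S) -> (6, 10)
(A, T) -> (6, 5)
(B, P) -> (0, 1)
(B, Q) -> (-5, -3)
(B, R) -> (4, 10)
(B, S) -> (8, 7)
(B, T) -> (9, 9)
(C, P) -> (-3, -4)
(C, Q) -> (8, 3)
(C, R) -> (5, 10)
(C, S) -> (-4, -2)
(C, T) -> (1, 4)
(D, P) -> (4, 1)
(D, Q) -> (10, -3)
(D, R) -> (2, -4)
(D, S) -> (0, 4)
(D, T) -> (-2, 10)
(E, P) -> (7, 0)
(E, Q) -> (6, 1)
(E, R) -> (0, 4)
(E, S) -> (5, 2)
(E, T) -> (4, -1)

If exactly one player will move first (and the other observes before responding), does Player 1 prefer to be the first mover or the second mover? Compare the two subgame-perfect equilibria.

If Player 1 leads: Column's best replies are A→S, B→R, C→R, D→T, E→R; Player 1's induced payoffs 6, 4, 5, -2, 0; outcome (A, S), payoffs (6, 10).
If Column leads: Player 1's best replies are P→E, Q→D, R→C, S→B, T→B; Column's induced payoffs 0, -3, 10, 7, 9; outcome (C, R), payoffs (5, 10).
Player 1 gets 6 moving first and 5 moving second, so Player 1 prefers to move first.

first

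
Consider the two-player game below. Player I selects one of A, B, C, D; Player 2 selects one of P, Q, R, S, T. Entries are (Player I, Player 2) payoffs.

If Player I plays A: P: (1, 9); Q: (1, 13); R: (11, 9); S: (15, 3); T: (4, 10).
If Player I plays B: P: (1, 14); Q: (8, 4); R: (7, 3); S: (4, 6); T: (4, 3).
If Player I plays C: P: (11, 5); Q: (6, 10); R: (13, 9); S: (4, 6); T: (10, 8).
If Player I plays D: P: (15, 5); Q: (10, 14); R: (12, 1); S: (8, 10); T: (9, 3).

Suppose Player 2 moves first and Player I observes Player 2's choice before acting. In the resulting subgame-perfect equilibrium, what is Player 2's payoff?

Backward induction with Player 2 moving first.
- P: BR = D, leader payoff 5.
- Q: BR = D, leader payoff 14.
- R: BR = C, leader payoff 9.
- S: BR = A, leader payoff 3.
- T: BR = C, leader payoff 8.
Maximizing over 5, 14, 9, 3, 8, Player 2 chooses Q. Subgame-perfect outcome: (D, Q) with payoffs (10, 14).

14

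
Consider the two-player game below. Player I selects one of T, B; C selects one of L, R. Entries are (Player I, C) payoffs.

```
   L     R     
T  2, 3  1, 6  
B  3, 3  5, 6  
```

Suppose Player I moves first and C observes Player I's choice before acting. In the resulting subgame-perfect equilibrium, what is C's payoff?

6

C best-responds to each possible Player I move:
- T → C plays R (best of 3, 6); Player I gets 1.
- B → C plays R (best of 3, 6); Player I gets 5.
Among 1, 5, the best is 5 at B. Subgame-perfect outcome: (B, R) with payoffs (5, 6).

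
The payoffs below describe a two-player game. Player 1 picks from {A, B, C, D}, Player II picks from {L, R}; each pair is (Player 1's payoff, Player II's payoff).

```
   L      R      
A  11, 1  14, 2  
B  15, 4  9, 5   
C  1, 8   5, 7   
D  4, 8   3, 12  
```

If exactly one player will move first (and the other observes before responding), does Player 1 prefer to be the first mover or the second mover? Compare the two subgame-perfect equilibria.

If Player 1 leads: Player II's best replies are A→R, B→R, C→L, D→R; Player 1's induced payoffs 14, 9, 1, 3; outcome (A, R), payoffs (14, 2).
If Player II leads: Player 1's best replies are L→B, R→A; Player II's induced payoffs 4, 2; outcome (B, L), payoffs (15, 4).
Player 1 gets 14 moving first and 15 moving second, so Player 1 prefers to move second.

second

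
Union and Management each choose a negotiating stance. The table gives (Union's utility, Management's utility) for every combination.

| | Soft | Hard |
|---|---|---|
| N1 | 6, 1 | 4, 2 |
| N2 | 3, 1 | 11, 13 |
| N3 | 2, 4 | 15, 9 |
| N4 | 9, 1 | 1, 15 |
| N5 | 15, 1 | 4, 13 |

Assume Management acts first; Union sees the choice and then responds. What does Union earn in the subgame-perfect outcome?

15

Solve by backward induction (Management leads).
- Soft → Union plays N5 (best of 6, 3, 2, 9, 15); Management gets 1.
- Hard → Union plays N3 (best of 4, 11, 15, 1, 4); Management gets 9.
Maximizing over 1, 9, Management chooses Hard. Subgame-perfect outcome: (N3, Hard) with payoffs (15, 9).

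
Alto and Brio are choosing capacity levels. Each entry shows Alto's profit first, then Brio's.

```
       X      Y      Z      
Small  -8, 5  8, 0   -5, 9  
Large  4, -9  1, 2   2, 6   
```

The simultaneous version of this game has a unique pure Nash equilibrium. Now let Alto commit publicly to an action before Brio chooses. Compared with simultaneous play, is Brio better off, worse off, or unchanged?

Brio best-responds to each possible Alto move:
- Small: Brio compares 5, 0, 9 and picks Z; Alto would get -5.
- Large: Brio compares -9, 2, 6 and picks Z; Alto would get 2.
Among -5, 2, the best is 2 at Large. Subgame-perfect outcome: (Large, Z) with payoffs (2, 6).
Under simultaneous play:
Alto's best replies: X→Large; Y→Small; Z→Large.
Brio's best replies: Small→Z; Large→Z.
Only (Large, Z) has each player best-responding; Nash payoffs (2, 6).
Brio earns 6 sequentially versus 6 at the Nash outcome: unchanged.

unchanged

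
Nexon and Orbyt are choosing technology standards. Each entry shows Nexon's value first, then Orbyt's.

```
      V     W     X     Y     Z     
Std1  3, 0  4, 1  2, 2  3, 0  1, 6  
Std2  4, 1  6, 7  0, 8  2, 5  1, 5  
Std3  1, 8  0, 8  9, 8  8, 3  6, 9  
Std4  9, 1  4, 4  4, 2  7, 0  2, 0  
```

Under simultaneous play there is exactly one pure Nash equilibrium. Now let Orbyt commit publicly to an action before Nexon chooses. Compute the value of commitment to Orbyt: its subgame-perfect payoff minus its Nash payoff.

Backward induction with Orbyt moving first.
- V → Nexon plays Std4 (best of 3, 4, 1, 9); Orbyt gets 1.
- W → Nexon plays Std2 (best of 4, 6, 0, 4); Orbyt gets 7.
- X → Nexon plays Std3 (best of 2, 0, 9, 4); Orbyt gets 8.
- Y → Nexon plays Std3 (best of 3, 2, 8, 7); Orbyt gets 3.
- Z → Nexon plays Std3 (best of 1, 1, 6, 2); Orbyt gets 9.
Orbyt's induced payoffs are 1, 7, 8, 3, 9, so Orbyt commits to Z. Subgame-perfect outcome: (Std3, Z) with payoffs (6, 9).
Under simultaneous play:
Nexon's best replies: V→Std4; W→Std2; X→Std3; Y→Std3; Z→Std3.
Orbyt's best replies: Std1→Z; Std2→X; Std3→Z; Std4→W.
The unique mutual best reply is (Std3, Z), giving (6, 9).
Orbyt's commitment gain: 9 − 9 = 0.

0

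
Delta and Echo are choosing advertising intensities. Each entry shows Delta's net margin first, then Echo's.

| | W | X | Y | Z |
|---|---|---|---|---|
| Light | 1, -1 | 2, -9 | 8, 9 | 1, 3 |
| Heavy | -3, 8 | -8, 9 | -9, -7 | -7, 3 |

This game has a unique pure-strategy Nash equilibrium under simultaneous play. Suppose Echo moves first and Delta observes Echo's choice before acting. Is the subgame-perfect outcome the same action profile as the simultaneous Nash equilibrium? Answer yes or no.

Work backward from Delta's decision.
- W → Delta plays Light (best of 1, -3); Echo gets -1.
- X → Delta plays Light (best of 2, -8); Echo gets -9.
- Y → Delta plays Light (best of 8, -9); Echo gets 9.
- Z → Delta plays Light (best of 1, -7); Echo gets 3.
Maximizing over -1, -9, 9, 3, Echo chooses Y. Subgame-perfect outcome: (Light, Y) with payoffs (8, 9).
Now find the simultaneous Nash equilibrium.
Delta's best replies: W→Light; X→Light; Y→Light; Z→Light.
Echo's best replies: Light→Y; Heavy→X.
Only (Light, Y) has each player best-responding; Nash payoffs (8, 9).
Sequential outcome (Light, Y) coincides with the Nash profile (Light, Y).

yes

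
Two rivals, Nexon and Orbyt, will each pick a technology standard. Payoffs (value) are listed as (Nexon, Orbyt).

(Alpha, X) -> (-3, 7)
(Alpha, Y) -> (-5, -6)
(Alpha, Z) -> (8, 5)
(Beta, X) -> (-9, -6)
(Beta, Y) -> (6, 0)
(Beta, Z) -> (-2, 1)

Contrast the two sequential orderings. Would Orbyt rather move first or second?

If Nexon leads: Orbyt's best replies are Alpha→X, Beta→Z; Nexon's induced payoffs -3, -2; outcome (Beta, Z), payoffs (-2, 1).
If Orbyt leads: Nexon's best replies are X→Alpha, Y→Beta, Z→Alpha; Orbyt's induced payoffs 7, 0, 5; outcome (Alpha, X), payoffs (-3, 7).
Orbyt gets 7 moving first and 1 moving second, so Orbyt prefers to move first.

first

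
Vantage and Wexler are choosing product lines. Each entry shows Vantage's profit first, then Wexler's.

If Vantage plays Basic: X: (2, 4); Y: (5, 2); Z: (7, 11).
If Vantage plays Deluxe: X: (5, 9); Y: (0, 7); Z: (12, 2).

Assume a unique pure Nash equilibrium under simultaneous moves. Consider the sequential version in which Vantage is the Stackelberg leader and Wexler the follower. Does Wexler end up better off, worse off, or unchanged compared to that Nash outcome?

better off

Backward induction with Vantage moving first.
- Basic: BR = Z, leader payoff 7.
- Deluxe: BR = X, leader payoff 5.
Maximizing over 7, 5, Vantage chooses Basic. Subgame-perfect outcome: (Basic, Z) with payoffs (7, 11).
Under simultaneous play:
Vantage's best replies: X→Deluxe; Y→Basic; Z→Deluxe.
Wexler's best replies: Basic→Z; Deluxe→X.
The unique mutual best reply is (Deluxe, X), giving (5, 9).
Wexler earns 11 sequentially versus 9 at the Nash outcome: better off.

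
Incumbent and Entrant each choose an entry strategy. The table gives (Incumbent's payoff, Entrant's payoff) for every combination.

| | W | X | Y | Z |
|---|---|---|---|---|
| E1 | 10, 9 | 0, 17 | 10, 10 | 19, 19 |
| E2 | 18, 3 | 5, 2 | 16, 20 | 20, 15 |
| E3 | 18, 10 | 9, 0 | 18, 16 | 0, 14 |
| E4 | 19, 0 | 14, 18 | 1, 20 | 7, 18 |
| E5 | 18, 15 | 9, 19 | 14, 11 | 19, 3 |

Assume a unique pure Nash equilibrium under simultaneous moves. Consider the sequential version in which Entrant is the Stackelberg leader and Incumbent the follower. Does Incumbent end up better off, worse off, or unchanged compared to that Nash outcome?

worse off

Backward induction with Entrant moving first.
- W: Incumbent compares 10, 18, 18, 19, 18 and picks E4; Entrant would get 0.
- X: Incumbent compares 0, 5, 9, 14, 9 and picks E4; Entrant would get 18.
- Y: Incumbent compares 10, 16, 18, 1, 14 and picks E3; Entrant would get 16.
- Z: Incumbent compares 19, 20, 0, 7, 19 and picks E2; Entrant would get 15.
Maximizing over 0, 18, 16, 15, Entrant chooses X. Subgame-perfect outcome: (E4, X) with payoffs (14, 18).
Under simultaneous play:
Incumbent's best replies: W→E4; X→E4; Y→E3; Z→E2.
Entrant's best replies: E1→Z; E2→Y; E3→Y; E4→Y; E5→X.
The unique mutual best reply is (E3, Y), giving (18, 16).
Incumbent earns 14 sequentially versus 18 at the Nash outcome: worse off.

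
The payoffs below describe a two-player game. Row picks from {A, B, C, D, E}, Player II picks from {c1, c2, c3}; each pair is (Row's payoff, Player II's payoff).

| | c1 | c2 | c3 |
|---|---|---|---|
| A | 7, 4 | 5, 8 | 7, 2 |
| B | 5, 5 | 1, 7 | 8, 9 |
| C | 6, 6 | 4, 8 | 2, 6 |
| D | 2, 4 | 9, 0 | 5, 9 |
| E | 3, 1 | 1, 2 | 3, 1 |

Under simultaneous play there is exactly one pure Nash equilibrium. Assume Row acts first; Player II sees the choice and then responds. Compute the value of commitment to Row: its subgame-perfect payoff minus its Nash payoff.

Solve by backward induction (Row leads).
- A → Player II plays c2 (best of 4, 8, 2); Row gets 5.
- B → Player II plays c3 (best of 5, 7, 9); Row gets 8.
- C → Player II plays c2 (best of 6, 8, 6); Row gets 4.
- D → Player II plays c3 (best of 4, 0, 9); Row gets 5.
- E → Player II plays c2 (best of 1, 2, 1); Row gets 1.
Among 5, 8, 4, 5, 1, the best is 8 at B. Subgame-perfect outcome: (B, c3) with payoffs (8, 9).
Now find the simultaneous Nash equilibrium.
Row's best replies: c1→A; c2→D; c3→B.
Player II's best replies: A→c2; B→c3; C→c2; D→c3; E→c2.
The unique mutual best reply is (B, c3), giving (8, 9).
Row's commitment gain: 8 − 8 = 0.

0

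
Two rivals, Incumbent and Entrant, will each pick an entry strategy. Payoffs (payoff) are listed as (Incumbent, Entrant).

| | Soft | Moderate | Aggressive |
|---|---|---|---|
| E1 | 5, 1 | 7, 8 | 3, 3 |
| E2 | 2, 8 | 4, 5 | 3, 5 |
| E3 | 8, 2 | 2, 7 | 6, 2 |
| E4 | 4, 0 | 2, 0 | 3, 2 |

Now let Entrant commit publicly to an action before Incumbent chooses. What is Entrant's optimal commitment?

Work backward from Incumbent's decision.
- Soft: BR = E3, leader payoff 2.
- Moderate: BR = E1, leader payoff 8.
- Aggressive: BR = E3, leader payoff 2.
Entrant's induced payoffs are 2, 8, 2, so Entrant commits to Moderate. Subgame-perfect outcome: (E1, Moderate) with payoffs (7, 8).

Moderate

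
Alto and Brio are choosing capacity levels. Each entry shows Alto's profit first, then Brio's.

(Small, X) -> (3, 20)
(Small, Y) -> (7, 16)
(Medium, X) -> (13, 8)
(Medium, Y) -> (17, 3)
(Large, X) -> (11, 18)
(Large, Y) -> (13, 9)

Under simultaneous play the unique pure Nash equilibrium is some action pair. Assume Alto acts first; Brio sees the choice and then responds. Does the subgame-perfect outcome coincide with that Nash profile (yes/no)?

Work backward from Brio's decision.
- Small: BR = X, leader payoff 3.
- Medium: BR = X, leader payoff 13.
- Large: BR = X, leader payoff 11.
Maximizing over 3, 13, 11, Alto chooses Medium. Subgame-perfect outcome: (Medium, X) with payoffs (13, 8).
For the simultaneous game, intersect best replies.
Alto's best replies: X→Medium; Y→Medium.
Brio's best replies: Small→X; Medium→X; Large→X.
Only (Medium, X) has each player best-responding; Nash payoffs (13, 8).
Sequential outcome (Medium, X) coincides with the Nash profile (Medium, X).

yes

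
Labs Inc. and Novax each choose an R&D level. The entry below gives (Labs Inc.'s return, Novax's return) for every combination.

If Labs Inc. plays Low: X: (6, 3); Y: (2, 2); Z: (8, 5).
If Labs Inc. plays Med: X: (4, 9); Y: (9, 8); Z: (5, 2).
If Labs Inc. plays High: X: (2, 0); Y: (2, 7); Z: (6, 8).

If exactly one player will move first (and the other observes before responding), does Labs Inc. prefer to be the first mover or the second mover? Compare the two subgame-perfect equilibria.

If Labs Inc. leads: Novax's best replies are Low→Z, Med→X, High→Z; Labs Inc.'s induced payoffs 8, 4, 6; outcome (Low, Z), payoffs (8, 5).
If Novax leads: Labs Inc.'s best replies are X→Low, Y→Med, Z→Low; Novax's induced payoffs 3, 8, 5; outcome (Med, Y), payoffs (9, 8).
Labs Inc. gets 8 moving first and 9 moving second, so Labs Inc. prefers to move second.

second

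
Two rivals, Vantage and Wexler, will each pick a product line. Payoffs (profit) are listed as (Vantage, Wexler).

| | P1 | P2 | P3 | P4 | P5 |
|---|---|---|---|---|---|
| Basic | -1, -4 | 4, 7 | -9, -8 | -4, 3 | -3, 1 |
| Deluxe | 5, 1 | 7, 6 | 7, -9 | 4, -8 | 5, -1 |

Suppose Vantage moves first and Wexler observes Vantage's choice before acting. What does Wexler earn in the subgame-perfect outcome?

Solve by backward induction (Vantage leads).
- Basic: BR = P2, leader payoff 4.
- Deluxe: BR = P2, leader payoff 7.
Among 4, 7, the best is 7 at Deluxe. Subgame-perfect outcome: (Deluxe, P2) with payoffs (7, 6).

6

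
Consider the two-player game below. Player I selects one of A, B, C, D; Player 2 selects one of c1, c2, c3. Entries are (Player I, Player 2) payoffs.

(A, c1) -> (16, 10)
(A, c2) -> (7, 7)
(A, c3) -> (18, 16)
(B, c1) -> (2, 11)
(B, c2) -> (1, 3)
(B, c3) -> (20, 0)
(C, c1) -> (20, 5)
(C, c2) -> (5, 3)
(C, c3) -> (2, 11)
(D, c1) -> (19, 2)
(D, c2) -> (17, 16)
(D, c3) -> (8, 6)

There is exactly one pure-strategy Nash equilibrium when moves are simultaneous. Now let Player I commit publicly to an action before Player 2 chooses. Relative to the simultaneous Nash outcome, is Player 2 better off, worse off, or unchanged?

unchanged

Work backward from Player 2's decision.
- A: BR = c3, leader payoff 18.
- B: BR = c1, leader payoff 2.
- C: BR = c3, leader payoff 2.
- D: BR = c2, leader payoff 17.
Among 18, 2, 2, 17, the best is 18 at A. Subgame-perfect outcome: (A, c3) with payoffs (18, 16).
Now find the simultaneous Nash equilibrium.
Player I's best replies: c1→C; c2→D; c3→B.
Player 2's best replies: A→c3; B→c1; C→c3; D→c2.
The unique mutual best reply is (D, c2), giving (17, 16).
Player 2 earns 16 sequentially versus 16 at the Nash outcome: unchanged.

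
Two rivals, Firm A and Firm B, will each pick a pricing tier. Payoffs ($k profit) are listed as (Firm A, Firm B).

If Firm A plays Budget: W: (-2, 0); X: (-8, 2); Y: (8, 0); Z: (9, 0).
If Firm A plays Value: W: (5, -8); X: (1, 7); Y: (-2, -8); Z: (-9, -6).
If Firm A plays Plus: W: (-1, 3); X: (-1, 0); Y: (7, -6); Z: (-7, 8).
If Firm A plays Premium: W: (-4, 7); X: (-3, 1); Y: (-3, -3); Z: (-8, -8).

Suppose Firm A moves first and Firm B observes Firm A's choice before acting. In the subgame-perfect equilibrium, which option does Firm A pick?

Firm B best-responds to each possible Firm A move:
- Budget: BR = X, leader payoff -8.
- Value: BR = X, leader payoff 1.
- Plus: BR = Z, leader payoff -7.
- Premium: BR = W, leader payoff -4.
Among -8, 1, -7, -4, the best is 1 at Value. Subgame-perfect outcome: (Value, X) with payoffs (1, 7).

Value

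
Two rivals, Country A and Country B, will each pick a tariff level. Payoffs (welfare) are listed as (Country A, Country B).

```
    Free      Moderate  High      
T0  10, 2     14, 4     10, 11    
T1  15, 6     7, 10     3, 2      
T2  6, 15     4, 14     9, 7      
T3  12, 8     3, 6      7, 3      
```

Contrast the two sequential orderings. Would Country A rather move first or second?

first

If Country A leads: Country B's best replies are T0→High, T1→Moderate, T2→Free, T3→Free; Country A's induced payoffs 10, 7, 6, 12; outcome (T3, Free), payoffs (12, 8).
If Country B leads: Country A's best replies are Free→T1, Moderate→T0, High→T0; Country B's induced payoffs 6, 4, 11; outcome (T0, High), payoffs (10, 11).
Country A gets 12 moving first and 10 moving second, so Country A prefers to move first.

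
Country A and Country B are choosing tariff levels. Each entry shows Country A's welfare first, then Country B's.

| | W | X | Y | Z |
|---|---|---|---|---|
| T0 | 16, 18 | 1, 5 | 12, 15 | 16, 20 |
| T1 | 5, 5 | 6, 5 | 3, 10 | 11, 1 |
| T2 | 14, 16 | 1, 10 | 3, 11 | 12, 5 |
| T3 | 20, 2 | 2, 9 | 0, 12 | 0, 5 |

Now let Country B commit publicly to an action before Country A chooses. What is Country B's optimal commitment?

Z

Solve by backward induction (Country B leads).
- W → Country A plays T3 (best of 16, 5, 14, 20); Country B gets 2.
- X → Country A plays T1 (best of 1, 6, 1, 2); Country B gets 5.
- Y → Country A plays T0 (best of 12, 3, 3, 0); Country B gets 15.
- Z → Country A plays T0 (best of 16, 11, 12, 0); Country B gets 20.
Among 2, 5, 15, 20, the best is 20 at Z. Subgame-perfect outcome: (T0, Z) with payoffs (16, 20).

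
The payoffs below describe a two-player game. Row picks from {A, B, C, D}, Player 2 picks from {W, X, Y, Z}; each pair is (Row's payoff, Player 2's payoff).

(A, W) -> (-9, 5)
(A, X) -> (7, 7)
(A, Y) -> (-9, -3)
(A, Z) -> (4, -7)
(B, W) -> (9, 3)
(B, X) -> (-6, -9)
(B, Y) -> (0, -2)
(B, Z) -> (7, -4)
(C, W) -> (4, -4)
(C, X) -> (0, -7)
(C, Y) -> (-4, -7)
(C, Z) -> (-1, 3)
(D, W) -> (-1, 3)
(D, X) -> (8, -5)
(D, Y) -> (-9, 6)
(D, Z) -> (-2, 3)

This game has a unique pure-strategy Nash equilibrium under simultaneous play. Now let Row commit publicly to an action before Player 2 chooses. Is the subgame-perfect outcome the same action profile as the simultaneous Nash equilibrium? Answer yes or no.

yes

Player 2 best-responds to each possible Row move:
- A → Player 2 plays X (best of 5, 7, -3, -7); Row gets 7.
- B → Player 2 plays W (best of 3, -9, -2, -4); Row gets 9.
- C → Player 2 plays Z (best of -4, -7, -7, 3); Row gets -1.
- D → Player 2 plays Y (best of 3, -5, 6, 3); Row gets -9.
Maximizing over 7, 9, -1, -9, Row chooses B. Subgame-perfect outcome: (B, W) with payoffs (9, 3).
Now find the simultaneous Nash equilibrium.
Row's best replies: W→B; X→D; Y→B; Z→B.
Player 2's best replies: A→X; B→W; C→Z; D→Y.
Only (B, W) has each player best-responding; Nash payoffs (9, 3).
Sequential outcome (B, W) coincides with the Nash profile (B, W).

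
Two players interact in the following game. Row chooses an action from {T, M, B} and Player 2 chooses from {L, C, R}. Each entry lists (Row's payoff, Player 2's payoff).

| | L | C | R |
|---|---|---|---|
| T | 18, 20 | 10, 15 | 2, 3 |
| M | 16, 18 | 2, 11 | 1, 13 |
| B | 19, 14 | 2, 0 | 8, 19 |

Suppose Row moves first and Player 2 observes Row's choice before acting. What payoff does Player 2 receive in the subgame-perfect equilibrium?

20

Player 2 best-responds to each possible Row move:
- T: Player 2 compares 20, 15, 3 and picks L; Row would get 18.
- M: Player 2 compares 18, 11, 13 and picks L; Row would get 16.
- B: Player 2 compares 14, 0, 19 and picks R; Row would get 8.
Maximizing over 18, 16, 8, Row chooses T. Subgame-perfect outcome: (T, L) with payoffs (18, 20).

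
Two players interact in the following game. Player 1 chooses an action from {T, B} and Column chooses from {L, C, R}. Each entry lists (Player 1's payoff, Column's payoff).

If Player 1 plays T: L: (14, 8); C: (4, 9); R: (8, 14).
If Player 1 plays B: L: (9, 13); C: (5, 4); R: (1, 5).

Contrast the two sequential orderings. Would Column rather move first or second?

first

If Player 1 leads: Column's best replies are T→R, B→L; Player 1's induced payoffs 8, 9; outcome (B, L), payoffs (9, 13).
If Column leads: Player 1's best replies are L→T, C→B, R→T; Column's induced payoffs 8, 4, 14; outcome (T, R), payoffs (8, 14).
Column gets 14 moving first and 13 moving second, so Column prefers to move first.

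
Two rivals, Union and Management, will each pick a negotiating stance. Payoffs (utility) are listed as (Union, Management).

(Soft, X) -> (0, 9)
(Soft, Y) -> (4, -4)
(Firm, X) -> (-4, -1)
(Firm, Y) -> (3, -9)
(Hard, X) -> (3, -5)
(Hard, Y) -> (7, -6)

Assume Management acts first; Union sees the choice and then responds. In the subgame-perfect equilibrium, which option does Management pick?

Work backward from Union's decision.
- X: Union compares 0, -4, 3 and picks Hard; Management would get -5.
- Y: Union compares 4, 3, 7 and picks Hard; Management would get -6.
Maximizing over -5, -6, Management chooses X. Subgame-perfect outcome: (Hard, X) with payoffs (3, -5).

X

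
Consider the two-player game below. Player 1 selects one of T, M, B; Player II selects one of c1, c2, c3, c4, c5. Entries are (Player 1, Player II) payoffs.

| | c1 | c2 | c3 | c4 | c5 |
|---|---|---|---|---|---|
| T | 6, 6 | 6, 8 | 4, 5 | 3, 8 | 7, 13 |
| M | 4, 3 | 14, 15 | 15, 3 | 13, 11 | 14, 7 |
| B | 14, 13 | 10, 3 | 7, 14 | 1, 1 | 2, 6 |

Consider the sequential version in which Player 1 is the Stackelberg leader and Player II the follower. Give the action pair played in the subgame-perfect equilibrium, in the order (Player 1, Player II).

Backward induction with Player 1 moving first.
- T → Player II plays c5 (best of 6, 8, 5, 8, 13); Player 1 gets 7.
- M → Player II plays c2 (best of 3, 15, 3, 11, 7); Player 1 gets 14.
- B → Player II plays c3 (best of 13, 3, 14, 1, 6); Player 1 gets 7.
Among 7, 14, 7, the best is 14 at M. Subgame-perfect outcome: (M, c2) with payoffs (14, 15).

(M, c2)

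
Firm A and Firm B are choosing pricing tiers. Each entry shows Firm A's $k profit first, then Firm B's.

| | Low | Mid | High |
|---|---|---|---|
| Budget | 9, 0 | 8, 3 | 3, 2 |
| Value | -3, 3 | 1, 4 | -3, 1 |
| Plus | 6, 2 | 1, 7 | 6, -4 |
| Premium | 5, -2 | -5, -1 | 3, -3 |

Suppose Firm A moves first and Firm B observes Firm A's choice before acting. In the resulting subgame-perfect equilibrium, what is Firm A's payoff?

Backward induction with Firm A moving first.
- Budget: BR = Mid, leader payoff 8.
- Value: BR = Mid, leader payoff 1.
- Plus: BR = Mid, leader payoff 1.
- Premium: BR = Mid, leader payoff -5.
Among 8, 1, 1, -5, the best is 8 at Budget. Subgame-perfect outcome: (Budget, Mid) with payoffs (8, 3).

8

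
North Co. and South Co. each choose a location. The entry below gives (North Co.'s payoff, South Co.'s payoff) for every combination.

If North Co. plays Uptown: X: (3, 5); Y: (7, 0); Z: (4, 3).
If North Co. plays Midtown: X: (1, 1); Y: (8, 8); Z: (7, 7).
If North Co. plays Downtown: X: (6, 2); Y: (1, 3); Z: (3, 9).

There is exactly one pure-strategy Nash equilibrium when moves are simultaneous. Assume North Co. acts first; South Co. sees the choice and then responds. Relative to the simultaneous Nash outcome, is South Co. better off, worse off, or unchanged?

unchanged

Work backward from South Co.'s decision.
- Uptown: South Co. compares 5, 0, 3 and picks X; North Co. would get 3.
- Midtown: South Co. compares 1, 8, 7 and picks Y; North Co. would get 8.
- Downtown: South Co. compares 2, 3, 9 and picks Z; North Co. would get 3.
North Co.'s induced payoffs are 3, 8, 3, so North Co. commits to Midtown. Subgame-perfect outcome: (Midtown, Y) with payoffs (8, 8).
For the simultaneous game, intersect best replies.
North Co.'s best replies: X→Downtown; Y→Midtown; Z→Midtown.
South Co.'s best replies: Uptown→X; Midtown→Y; Downtown→Z.
The unique mutual best reply is (Midtown, Y), giving (8, 8).
South Co. earns 8 sequentially versus 8 at the Nash outcome: unchanged.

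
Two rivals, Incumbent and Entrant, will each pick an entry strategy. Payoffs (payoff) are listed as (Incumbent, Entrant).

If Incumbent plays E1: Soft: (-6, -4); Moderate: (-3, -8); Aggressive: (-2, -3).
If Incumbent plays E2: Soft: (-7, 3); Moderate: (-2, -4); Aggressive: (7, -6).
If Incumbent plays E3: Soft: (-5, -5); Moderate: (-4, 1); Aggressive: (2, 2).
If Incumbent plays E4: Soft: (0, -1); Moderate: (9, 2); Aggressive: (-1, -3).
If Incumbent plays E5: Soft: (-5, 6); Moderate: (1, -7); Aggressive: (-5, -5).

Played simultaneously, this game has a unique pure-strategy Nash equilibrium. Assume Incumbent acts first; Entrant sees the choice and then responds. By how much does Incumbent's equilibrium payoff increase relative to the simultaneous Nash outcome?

0

Solve by backward induction (Incumbent leads).
- E1 → Entrant plays Aggressive (best of -4, -8, -3); Incumbent gets -2.
- E2 → Entrant plays Soft (best of 3, -4, -6); Incumbent gets -7.
- E3 → Entrant plays Aggressive (best of -5, 1, 2); Incumbent gets 2.
- E4 → Entrant plays Moderate (best of -1, 2, -3); Incumbent gets 9.
- E5 → Entrant plays Soft (best of 6, -7, -5); Incumbent gets -5.
Incumbent's induced payoffs are -2, -7, 2, 9, -5, so Incumbent commits to E4. Subgame-perfect outcome: (E4, Moderate) with payoffs (9, 2).
For the simultaneous game, intersect best replies.
Incumbent's best replies: Soft→E4; Moderate→E4; Aggressive→E2.
Entrant's best replies: E1→Aggressive; E2→Soft; E3→Aggressive; E4→Moderate; E5→Soft.
The unique mutual best reply is (E4, Moderate), giving (9, 2).
Incumbent's commitment gain: 9 − 9 = 0.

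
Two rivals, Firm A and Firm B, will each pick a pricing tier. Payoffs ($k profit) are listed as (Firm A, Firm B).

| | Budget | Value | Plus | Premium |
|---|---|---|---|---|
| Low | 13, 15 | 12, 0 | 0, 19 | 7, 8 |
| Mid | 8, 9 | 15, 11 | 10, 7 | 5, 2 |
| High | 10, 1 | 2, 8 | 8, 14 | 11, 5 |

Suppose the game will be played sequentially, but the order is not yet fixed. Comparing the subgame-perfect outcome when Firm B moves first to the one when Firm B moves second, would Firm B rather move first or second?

first

If Firm A leads: Firm B's best replies are Low→Plus, Mid→Value, High→Plus; Firm A's induced payoffs 0, 15, 8; outcome (Mid, Value), payoffs (15, 11).
If Firm B leads: Firm A's best replies are Budget→Low, Value→Mid, Plus→Mid, Premium→High; Firm B's induced payoffs 15, 11, 7, 5; outcome (Low, Budget), payoffs (13, 15).
Firm B gets 15 moving first and 11 moving second, so Firm B prefers to move first.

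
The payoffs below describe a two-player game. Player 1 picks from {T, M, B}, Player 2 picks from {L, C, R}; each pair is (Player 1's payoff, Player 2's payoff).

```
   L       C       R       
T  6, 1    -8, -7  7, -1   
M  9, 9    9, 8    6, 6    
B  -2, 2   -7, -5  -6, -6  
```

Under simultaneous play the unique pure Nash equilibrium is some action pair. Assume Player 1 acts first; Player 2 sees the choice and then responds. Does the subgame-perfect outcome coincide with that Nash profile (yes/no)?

yes

Player 2 best-responds to each possible Player 1 move:
- T → Player 2 plays L (best of 1, -7, -1); Player 1 gets 6.
- M → Player 2 plays L (best of 9, 8, 6); Player 1 gets 9.
- B → Player 2 plays L (best of 2, -5, -6); Player 1 gets -2.
Among 6, 9, -2, the best is 9 at M. Subgame-perfect outcome: (M, L) with payoffs (9, 9).
Now find the simultaneous Nash equilibrium.
Player 1's best replies: L→M; C→M; R→T.
Player 2's best replies: T→L; M→L; B→L.
The unique mutual best reply is (M, L), giving (9, 9).
Sequential outcome (M, L) coincides with the Nash profile (M, L).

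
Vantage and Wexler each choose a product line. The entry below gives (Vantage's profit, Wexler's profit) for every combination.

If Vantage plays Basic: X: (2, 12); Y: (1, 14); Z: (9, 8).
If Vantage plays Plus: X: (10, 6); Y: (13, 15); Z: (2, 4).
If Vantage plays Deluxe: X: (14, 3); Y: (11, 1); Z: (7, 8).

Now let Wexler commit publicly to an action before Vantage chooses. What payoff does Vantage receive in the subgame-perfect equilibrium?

13

Backward induction with Wexler moving first.
- X: BR = Deluxe, leader payoff 3.
- Y: BR = Plus, leader payoff 15.
- Z: BR = Basic, leader payoff 8.
Among 3, 15, 8, the best is 15 at Y. Subgame-perfect outcome: (Plus, Y) with payoffs (13, 15).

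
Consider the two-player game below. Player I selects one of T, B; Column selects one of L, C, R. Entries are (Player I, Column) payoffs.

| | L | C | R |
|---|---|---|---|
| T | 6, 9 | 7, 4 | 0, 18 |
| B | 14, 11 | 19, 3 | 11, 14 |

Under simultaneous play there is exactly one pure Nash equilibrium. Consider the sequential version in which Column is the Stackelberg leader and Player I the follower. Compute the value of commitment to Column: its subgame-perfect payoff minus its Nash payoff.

0

Backward induction with Column moving first.
- L: Player I compares 6, 14 and picks B; Column would get 11.
- C: Player I compares 7, 19 and picks B; Column would get 3.
- R: Player I compares 0, 11 and picks B; Column would get 14.
Column's induced payoffs are 11, 3, 14, so Column commits to R. Subgame-perfect outcome: (B, R) with payoffs (11, 14).
Now find the simultaneous Nash equilibrium.
Player I's best replies: L→B; C→B; R→B.
Column's best replies: T→R; B→R.
The unique mutual best reply is (B, R), giving (11, 14).
Column's commitment gain: 14 − 14 = 0.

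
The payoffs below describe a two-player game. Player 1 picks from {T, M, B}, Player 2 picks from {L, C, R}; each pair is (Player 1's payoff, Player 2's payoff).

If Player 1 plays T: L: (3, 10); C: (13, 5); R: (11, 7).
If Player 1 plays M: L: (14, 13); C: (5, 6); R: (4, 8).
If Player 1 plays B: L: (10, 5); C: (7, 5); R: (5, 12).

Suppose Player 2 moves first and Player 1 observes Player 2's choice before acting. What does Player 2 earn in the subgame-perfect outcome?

13

Solve by backward induction (Player 2 leads).
- L → Player 1 plays M (best of 3, 14, 10); Player 2 gets 13.
- C → Player 1 plays T (best of 13, 5, 7); Player 2 gets 5.
- R → Player 1 plays T (best of 11, 4, 5); Player 2 gets 7.
Among 13, 5, 7, the best is 13 at L. Subgame-perfect outcome: (M, L) with payoffs (14, 13).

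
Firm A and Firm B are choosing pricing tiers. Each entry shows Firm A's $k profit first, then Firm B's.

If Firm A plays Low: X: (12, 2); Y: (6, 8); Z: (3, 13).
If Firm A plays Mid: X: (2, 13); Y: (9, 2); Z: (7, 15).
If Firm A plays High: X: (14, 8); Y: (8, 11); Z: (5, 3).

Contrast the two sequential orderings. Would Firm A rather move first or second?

If Firm A leads: Firm B's best replies are Low→Z, Mid→Z, High→Y; Firm A's induced payoffs 3, 7, 8; outcome (High, Y), payoffs (8, 11).
If Firm B leads: Firm A's best replies are X→High, Y→Mid, Z→Mid; Firm B's induced payoffs 8, 2, 15; outcome (Mid, Z), payoffs (7, 15).
Firm A gets 8 moving first and 7 moving second, so Firm A prefers to move first.

first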